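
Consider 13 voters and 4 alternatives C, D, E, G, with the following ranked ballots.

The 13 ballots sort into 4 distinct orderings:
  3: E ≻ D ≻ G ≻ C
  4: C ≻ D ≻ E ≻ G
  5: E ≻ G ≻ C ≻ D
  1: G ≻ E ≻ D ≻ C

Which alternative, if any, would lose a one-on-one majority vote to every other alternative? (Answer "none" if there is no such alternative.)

Head-to-head results (13 voters):
C vs D: C is ranked higher on 4+5 = 9 ballots, D on 4. C wins 9–4.
C vs E: 4 to 9, E.
C vs G: G, 9–4.
D vs E: D is ranked higher on 4 ballots, E on 9. E wins 9–4.
D vs G: 7 to 6, D.
E vs G: E wins 12–1.
No alternative is winless: C beats D; D beats G; E beats C; G beats C. There is no Condorcet loser.

none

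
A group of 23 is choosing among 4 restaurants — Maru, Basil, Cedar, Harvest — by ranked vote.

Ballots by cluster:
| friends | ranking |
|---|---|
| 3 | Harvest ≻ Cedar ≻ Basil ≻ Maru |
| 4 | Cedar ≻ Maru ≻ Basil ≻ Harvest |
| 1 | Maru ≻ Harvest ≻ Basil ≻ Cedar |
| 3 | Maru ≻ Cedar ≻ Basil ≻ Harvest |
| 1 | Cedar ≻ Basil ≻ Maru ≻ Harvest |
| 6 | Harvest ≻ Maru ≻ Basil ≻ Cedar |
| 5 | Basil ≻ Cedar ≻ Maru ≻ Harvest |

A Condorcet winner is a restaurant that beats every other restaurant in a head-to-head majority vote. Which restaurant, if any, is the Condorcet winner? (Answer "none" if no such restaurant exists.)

none

Pairwise majorities:
Maru vs Basil: 14 to 9, Maru.
Maru vs Cedar: 10 to 13, Cedar.
Maru vs Harvest: Maru is ranked higher on 4+1+3+1+5 = 14 ballots, Harvest on 9. Maru wins 14–9.
Basil vs Cedar: 12 to 11, Basil.
Basil vs Harvest: Basil is ranked higher on 4+3+1+5 = 13 ballots, Harvest on 10. Basil wins 13–10.
Cedar vs Harvest: Cedar preferred on 4+3+1+5 = 13 ballots; Cedar wins 13–10.
No restaurant is unbeaten: Maru loses to Cedar; Basil loses to Maru; Cedar loses to Basil; Harvest loses to Maru. In particular Maru > Basil > Cedar > Maru is a majority cycle — no Condorcet winner exists.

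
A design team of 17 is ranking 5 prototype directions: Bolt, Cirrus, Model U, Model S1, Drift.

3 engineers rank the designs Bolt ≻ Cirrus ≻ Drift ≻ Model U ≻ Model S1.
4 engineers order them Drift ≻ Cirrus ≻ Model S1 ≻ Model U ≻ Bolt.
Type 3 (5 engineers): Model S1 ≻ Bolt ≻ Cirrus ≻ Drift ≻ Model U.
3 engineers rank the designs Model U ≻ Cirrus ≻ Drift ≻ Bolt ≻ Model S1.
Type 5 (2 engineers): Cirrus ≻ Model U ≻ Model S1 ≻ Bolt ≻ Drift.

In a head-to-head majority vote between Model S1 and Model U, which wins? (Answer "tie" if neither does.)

Ballots ranking Model S1 above Model U: 4 + 5 = 9.
Ballots ranking Model U above Model S1: 17 − 9 = 8.
Model S1 wins the head-to-head 9–8.

Model S1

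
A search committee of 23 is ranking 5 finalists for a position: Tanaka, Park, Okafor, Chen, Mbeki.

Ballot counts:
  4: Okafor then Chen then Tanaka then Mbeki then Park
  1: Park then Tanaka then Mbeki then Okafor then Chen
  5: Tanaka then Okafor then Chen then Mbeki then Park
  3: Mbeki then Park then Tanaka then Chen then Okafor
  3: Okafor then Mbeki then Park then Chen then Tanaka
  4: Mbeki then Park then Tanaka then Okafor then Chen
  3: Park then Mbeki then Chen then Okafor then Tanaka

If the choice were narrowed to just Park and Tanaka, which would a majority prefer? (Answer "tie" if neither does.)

Ballots ranking Park above Tanaka: 1 + 3 + 3 + 4 + 3 = 14.
Ballots ranking Tanaka above Park: 23 − 14 = 9.
Park wins the head-to-head 14–9.

Park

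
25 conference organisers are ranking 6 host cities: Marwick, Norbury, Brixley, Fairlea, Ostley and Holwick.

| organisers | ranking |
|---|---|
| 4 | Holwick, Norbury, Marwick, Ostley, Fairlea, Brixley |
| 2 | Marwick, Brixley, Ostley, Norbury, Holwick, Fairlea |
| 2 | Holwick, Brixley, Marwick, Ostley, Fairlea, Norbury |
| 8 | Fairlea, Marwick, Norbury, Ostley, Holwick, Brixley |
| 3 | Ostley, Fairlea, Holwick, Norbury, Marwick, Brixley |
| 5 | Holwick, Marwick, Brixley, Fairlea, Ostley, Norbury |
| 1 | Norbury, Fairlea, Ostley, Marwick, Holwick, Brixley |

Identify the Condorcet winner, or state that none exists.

Check each pair by majority over 25 ballots:
Marwick vs Norbury: 17 to 8, Marwick.
Marwick–Brixley: Marwick 23–2.
Marwick vs Fairlea: Marwick preferred on 4+2+2+5 = 13 ballots; Marwick wins 13–12.
Marwick–Ostley: Marwick 21–4.
Marwick vs Holwick: Holwick wins 14–11.
Norbury vs Brixley: Norbury is ranked higher on 4+8+3+1 = 16 ballots, Brixley on 9. Norbury wins 16–9.
Norbury vs Fairlea: Norbury is ranked higher on 4+2+1 = 7 ballots, Fairlea on 18. Fairlea wins 18–7.
Norbury vs Ostley: 13 to 12, Norbury.
Norbury vs Holwick: Norbury is ranked higher on 2+8+1 = 11 ballots, Holwick on 14. Holwick wins 14–11.
Brixley–Fairlea: Fairlea 16–9.
Brixley vs Ostley: 9 to 16, Ostley.
Brixley vs Holwick: Brixley preferred on 2 ballots; Holwick wins 23–2.
Fairlea vs Ostley: Fairlea wins 14–11.
Fairlea vs Holwick: Fairlea preferred on 8+3+1 = 12 ballots; Holwick wins 13–12.
Ostley vs Holwick: Ostley wins 14–11.
Every city loses at least once (Marwick loses to Holwick; Norbury loses to Marwick; Brixley loses to Marwick; Fairlea loses to Marwick; Ostley loses to Marwick; Holwick loses to Ostley). The majority relation contains the cycle Marwick beats Ostley beats Holwick beats Marwick, so there is no Condorcet winner.

none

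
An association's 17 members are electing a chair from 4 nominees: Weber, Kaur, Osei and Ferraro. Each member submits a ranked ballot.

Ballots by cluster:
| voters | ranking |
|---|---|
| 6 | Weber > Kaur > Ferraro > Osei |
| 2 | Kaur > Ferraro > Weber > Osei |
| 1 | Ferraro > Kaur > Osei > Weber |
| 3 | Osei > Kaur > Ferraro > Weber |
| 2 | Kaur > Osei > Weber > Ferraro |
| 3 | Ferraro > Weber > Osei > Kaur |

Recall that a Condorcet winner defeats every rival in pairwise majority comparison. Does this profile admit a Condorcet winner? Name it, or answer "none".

Head-to-head results (17 voters):
Weber vs Kaur: Weber, 9–8.
Weber vs Osei: 6+2+3 = 11 for Weber, 6 for Osei — Weber by 11–6.
Weber vs Ferraro: Ferraro wins 9–8.
Kaur–Osei: Kaur 11–6.
Kaur vs Ferraro: Kaur wins 13–4.
Osei vs Ferraro: Ferraro wins 12–5.
No candidate is unbeaten: Weber loses to Ferraro; Kaur loses to Weber; Osei loses to Weber; Ferraro loses to Kaur. In particular Weber beats Kaur beats Ferraro beats Weber is a majority cycle — no Condorcet winner exists.

none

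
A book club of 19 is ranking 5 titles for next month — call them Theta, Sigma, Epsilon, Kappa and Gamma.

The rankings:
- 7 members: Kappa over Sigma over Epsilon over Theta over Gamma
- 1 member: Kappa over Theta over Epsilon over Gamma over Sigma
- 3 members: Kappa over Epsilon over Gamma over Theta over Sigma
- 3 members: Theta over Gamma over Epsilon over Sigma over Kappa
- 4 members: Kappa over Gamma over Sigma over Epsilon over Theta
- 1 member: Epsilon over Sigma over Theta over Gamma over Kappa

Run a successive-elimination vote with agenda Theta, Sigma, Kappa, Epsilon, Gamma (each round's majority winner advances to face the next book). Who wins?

Kappa

Round 1: Theta vs Sigma — 7–12, Sigma advances.
Round 2: Sigma vs Kappa — 4–15, Kappa advances.
Round 3: Kappa vs Epsilon — 15–4, Kappa advances.
Round 4: Kappa vs Gamma — 15–4, Kappa advances.
The agenda winner is Kappa.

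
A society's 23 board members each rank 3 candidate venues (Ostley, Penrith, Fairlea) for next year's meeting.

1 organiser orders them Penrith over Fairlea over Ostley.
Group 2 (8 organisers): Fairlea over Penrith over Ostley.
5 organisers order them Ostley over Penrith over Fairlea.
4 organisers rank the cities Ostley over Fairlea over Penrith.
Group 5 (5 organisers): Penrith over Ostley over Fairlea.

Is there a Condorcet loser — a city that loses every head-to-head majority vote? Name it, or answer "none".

Head-to-head results (23 organisers):
Ostley–Penrith: Penrith 14–9.
Ostley vs Fairlea: Ostley wins 14–9.
Penrith vs Fairlea: Penrith preferred on 1+5+5 = 11 ballots; Fairlea wins 12–11.
Every city wins at least one matchup (Ostley beats Fairlea; Penrith beats Ostley; Fairlea beats Penrith), so there is no Condorcet loser.

none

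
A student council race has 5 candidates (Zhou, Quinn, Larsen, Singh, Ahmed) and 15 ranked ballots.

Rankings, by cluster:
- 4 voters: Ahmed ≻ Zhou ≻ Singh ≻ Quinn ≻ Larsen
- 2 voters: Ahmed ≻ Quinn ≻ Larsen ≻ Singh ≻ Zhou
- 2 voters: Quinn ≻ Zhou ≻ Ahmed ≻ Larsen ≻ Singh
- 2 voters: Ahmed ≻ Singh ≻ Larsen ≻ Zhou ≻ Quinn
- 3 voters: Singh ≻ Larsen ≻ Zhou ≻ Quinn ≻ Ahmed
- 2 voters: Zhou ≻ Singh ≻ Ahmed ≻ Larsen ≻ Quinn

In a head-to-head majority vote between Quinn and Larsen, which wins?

Quinn

Ballots ranking Quinn above Larsen: 4 + 2 + 2 = 8.
Ballots ranking Larsen above Quinn: 15 − 8 = 7.
Quinn wins the head-to-head 8–7.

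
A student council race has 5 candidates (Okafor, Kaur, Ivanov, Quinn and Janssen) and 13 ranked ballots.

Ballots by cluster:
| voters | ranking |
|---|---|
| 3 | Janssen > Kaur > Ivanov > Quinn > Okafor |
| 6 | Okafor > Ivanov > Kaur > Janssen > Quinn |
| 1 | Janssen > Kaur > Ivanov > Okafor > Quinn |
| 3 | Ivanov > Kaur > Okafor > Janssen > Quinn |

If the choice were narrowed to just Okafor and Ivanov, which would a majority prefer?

Ballots ranking Okafor above Ivanov: 6.
Ballots ranking Ivanov above Okafor: 13 − 6 = 7.
Ivanov wins the head-to-head 7–6.

Ivanov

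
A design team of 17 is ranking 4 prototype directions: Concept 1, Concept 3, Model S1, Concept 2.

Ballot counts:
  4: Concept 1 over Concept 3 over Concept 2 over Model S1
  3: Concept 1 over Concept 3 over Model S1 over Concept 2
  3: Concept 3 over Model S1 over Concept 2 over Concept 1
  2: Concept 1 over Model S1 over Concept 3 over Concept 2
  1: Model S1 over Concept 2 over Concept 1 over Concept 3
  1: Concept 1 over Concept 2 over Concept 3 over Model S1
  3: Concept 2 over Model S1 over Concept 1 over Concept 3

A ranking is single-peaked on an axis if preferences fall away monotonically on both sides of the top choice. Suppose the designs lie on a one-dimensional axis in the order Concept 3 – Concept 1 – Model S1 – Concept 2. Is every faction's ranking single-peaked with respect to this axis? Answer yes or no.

no

Axis positions: Concept 3=1, Concept 1=2, Model S1=3, Concept 2=4.
Faction 1: ranking walks positions 2-1-4-3; Concept 2 is ranked above Model S1 even though Model S1 lies between Concept 2 and the peak Concept 1 on the axis — preferences dip and rise again. Not single-peaked.
Faction 2 (peak Concept 1 at position 2): ranking walks positions 2-1-3-4, expanding outward from the peak — single-peaked.
Faction 3: ranking walks positions 1-3-4-2; Model S1 is ranked above Concept 1 even though Concept 1 lies between Model S1 and the peak Concept 3 on the axis — preferences dip and rise again. Not single-peaked.
Faction 4 (peak Concept 1 at position 2): ranking walks positions 2-3-1-4, expanding outward from the peak — single-peaked.
Faction 5 (peak Model S1 at position 3): ranking walks positions 3-4-2-1, expanding outward from the peak — single-peaked.
Faction 6: ranking walks positions 2-4-1-3; Concept 2 is ranked above Model S1 even though Model S1 lies between Concept 2 and the peak Concept 1 on the axis — preferences dip and rise again. Not single-peaked.
Faction 7 (peak Concept 2 at position 4): ranking walks positions 4-3-2-1, expanding outward from the peak — single-peaked.
Faction 1 violates single-peakedness, so the profile is not single-peaked on this axis.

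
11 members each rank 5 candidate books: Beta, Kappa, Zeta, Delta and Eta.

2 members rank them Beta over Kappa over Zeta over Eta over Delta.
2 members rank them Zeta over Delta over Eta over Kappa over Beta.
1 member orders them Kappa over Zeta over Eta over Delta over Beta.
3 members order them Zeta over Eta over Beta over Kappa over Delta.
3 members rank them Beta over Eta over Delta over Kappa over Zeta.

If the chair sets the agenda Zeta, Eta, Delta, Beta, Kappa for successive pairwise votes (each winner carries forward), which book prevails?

Round 1: Zeta vs Eta — 8–3, Zeta advances.
Round 2: Zeta vs Delta — 8–3, Zeta advances.
Round 3: Zeta vs Beta — 6–5, Zeta advances.
Round 4: Zeta vs Kappa — 5–6, Kappa advances.
The agenda winner is Kappa.

Kappa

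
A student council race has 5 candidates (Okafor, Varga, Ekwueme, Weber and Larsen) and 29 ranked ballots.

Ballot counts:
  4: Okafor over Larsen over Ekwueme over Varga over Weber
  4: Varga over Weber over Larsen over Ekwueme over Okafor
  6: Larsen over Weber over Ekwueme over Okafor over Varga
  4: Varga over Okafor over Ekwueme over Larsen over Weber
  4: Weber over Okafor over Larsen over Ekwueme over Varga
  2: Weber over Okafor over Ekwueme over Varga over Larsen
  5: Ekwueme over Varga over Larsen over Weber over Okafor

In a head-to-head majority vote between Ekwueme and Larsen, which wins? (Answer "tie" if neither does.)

Ballots ranking Ekwueme above Larsen: 4 + 2 + 5 = 11.
Ballots ranking Larsen above Ekwueme: 29 − 11 = 18.
Larsen wins the head-to-head 18–11.

Larsen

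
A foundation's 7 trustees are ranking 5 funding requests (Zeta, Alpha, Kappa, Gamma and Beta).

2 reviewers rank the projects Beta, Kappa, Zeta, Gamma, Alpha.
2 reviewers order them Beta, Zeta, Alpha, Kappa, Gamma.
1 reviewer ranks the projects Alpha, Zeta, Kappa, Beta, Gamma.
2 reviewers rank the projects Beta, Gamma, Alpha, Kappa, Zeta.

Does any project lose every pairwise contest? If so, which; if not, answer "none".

none

Pairwise majorities:
Zeta vs Alpha: 4 to 3, Zeta.
Zeta vs Kappa: Zeta preferred on 2+1 = 3 ballots; Kappa wins 4–3.
Zeta vs Gamma: Zeta, 5–2.
Zeta vs Beta: Zeta preferred on 1 ballot; Beta wins 6–1.
Alpha vs Kappa: 5 to 2, Alpha.
Alpha vs Gamma: Gamma wins 4–3.
Alpha vs Beta: Alpha is ranked higher on 1 ballot, Beta on 6. Beta wins 6–1.
Kappa vs Gamma: Kappa wins 5–2.
Kappa vs Beta: Kappa is ranked higher on 1 ballot, Beta on 6. Beta wins 6–1.
Gamma vs Beta: Gamma is ranked higher on 0 ballots, Beta on 7. Beta wins 7–0.
Each project has at least one pairwise win (Zeta beats Alpha; Alpha beats Kappa; Kappa beats Zeta; Gamma beats Alpha; Beta beats Zeta) — no Condorcet loser.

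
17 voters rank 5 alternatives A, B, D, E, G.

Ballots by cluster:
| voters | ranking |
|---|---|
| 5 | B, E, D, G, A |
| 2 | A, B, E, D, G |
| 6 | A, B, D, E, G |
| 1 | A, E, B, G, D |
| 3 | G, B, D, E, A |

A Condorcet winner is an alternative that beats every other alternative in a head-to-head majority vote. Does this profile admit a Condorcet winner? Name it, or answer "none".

Head-to-head results (17 voters):
A vs B: A wins 9–8.
A–D: A 9–8.
A vs E: A, 9–8.
A–G: A 9–8.
B vs D: B, 17–0.
B vs E: B wins 16–1.
B vs G: B, 14–3.
D–E: D 9–8.
D vs G: D wins 13–4.
E vs G: E wins 14–3.
A wins every pairwise contest, so A is the Condorcet winner.

A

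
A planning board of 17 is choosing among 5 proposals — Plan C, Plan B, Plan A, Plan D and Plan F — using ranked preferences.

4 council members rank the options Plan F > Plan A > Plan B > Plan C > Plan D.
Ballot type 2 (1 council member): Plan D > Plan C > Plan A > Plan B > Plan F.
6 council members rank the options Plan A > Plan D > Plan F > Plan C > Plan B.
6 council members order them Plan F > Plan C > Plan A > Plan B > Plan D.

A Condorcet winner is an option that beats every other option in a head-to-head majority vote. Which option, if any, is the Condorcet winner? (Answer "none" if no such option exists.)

Head-to-head results (17 council members):
Plan C vs Plan B: Plan C wins 13–4.
Plan C vs Plan A: Plan A, 10–7.
Plan C–Plan D: Plan C 10–7.
Plan C–Plan F: Plan F 16–1.
Plan B–Plan A: Plan A 17–0.
Plan B vs Plan D: Plan B wins 10–7.
Plan B–Plan F: Plan F 16–1.
Plan A–Plan D: Plan A 16–1.
Plan A–Plan F: Plan F 10–7.
Plan D–Plan F: Plan F 10–7.
Plan F defeats every rival head-to-head and is the Condorcet winner.

Plan F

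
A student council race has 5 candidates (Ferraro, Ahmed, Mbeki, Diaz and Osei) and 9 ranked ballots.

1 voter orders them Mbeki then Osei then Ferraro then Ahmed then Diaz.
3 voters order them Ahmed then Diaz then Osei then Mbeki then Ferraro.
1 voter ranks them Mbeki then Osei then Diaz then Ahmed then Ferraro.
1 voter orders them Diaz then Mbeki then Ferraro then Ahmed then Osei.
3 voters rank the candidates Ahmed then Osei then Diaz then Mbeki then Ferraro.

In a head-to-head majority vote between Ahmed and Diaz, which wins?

Ahmed

Ballots ranking Ahmed above Diaz: 1 + 3 + 3 = 7.
Ballots ranking Diaz above Ahmed: 9 − 7 = 2.
Ahmed wins the head-to-head 7–2.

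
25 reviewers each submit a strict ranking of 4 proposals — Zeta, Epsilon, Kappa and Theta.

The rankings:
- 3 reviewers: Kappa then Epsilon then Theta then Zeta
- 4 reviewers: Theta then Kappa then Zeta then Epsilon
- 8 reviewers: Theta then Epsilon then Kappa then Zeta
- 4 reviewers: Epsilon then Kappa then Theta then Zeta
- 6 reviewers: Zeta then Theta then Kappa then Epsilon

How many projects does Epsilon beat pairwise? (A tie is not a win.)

Epsilon against each rival (25 reviewers):
Epsilon vs Zeta: Epsilon wins 15–10.
Epsilon vs Kappa: 12 to 13, Kappa.
Epsilon vs Theta: 3+4 = 7 for Epsilon, 18 for Theta — Theta by 18–7.
Epsilon beats Zeta; loses to Kappa, Theta — 1 pairwise win.

1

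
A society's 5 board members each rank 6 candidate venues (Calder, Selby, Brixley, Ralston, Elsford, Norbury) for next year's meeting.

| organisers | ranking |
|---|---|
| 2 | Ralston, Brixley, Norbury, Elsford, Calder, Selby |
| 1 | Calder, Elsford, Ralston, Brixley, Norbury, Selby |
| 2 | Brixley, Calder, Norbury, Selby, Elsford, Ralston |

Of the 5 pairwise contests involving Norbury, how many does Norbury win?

Norbury against each rival (5 organisers):
Norbury–Calder: Calder 3–2.
Norbury vs Selby: Norbury, 5–0.
Norbury vs Brixley: Norbury preferred on 0 ballots; Brixley wins 5–0.
Norbury vs Ralston: Ralston wins 3–2.
Norbury vs Elsford: Norbury wins 4–1.
Norbury beats Selby, Elsford; loses to Calder, Brixley, Ralston — 2 pairwise wins.

2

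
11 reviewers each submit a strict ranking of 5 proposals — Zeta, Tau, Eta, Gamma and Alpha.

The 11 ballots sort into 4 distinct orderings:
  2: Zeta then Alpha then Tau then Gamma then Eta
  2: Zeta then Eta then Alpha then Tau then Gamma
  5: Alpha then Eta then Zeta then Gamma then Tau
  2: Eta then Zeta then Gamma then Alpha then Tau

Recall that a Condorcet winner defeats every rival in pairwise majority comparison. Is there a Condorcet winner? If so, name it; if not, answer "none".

none

Head-to-head results (11 reviewers):
Zeta vs Tau: 2+2+5+2 = 11 for Zeta, 0 for Tau — Zeta by 11–0.
Zeta vs Eta: 4 to 7, Eta.
Zeta vs Gamma: 11 to 0, Zeta.
Zeta vs Alpha: 6 to 5, Zeta.
Tau vs Eta: 2 for Tau, 9 for Eta — Eta by 9–2.
Tau vs Gamma: 2+2 = 4 for Tau, 7 for Gamma — Gamma by 7–4.
Tau vs Alpha: Tau is ranked higher on 0 ballots, Alpha on 11. Alpha wins 11–0.
Eta vs Gamma: 9 to 2, Eta.
Eta vs Alpha: Eta preferred on 2+2 = 4 ballots; Alpha wins 7–4.
Gamma vs Alpha: Gamma is ranked higher on 2 ballots, Alpha on 9. Alpha wins 9–2.
Each project drops at least one matchup (Zeta loses to Eta; Tau loses to Zeta; Eta loses to Alpha; Gamma loses to Zeta; Alpha loses to Zeta); the cycle Zeta > Alpha > Eta > Zeta rules out a Condorcet winner.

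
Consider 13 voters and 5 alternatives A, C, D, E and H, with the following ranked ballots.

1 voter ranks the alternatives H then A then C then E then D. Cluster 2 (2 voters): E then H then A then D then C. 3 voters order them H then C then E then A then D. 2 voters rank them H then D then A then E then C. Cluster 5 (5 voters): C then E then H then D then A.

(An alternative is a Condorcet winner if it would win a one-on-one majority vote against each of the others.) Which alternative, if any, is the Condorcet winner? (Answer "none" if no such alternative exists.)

Head-to-head results (13 voters):
A vs C: A preferred on 1+2+2 = 5 ballots; C wins 8–5.
A vs D: 6 to 7, D.
A vs E: 1+2 = 3 for A, 10 for E — E by 10–3.
A vs H: 0 to 13, H.
C vs D: C is ranked higher on 1+3+5 = 9 ballots, D on 4. C wins 9–4.
C vs E: 9 to 4, C.
C vs H: C preferred on 5 ballots; H wins 8–5.
D vs E: D is ranked higher on 2 ballots, E on 11. E wins 11–2.
D vs H: 0 for D, 13 for H — H by 13–0.
E vs H: 7 to 6, E.
Every alternative loses at least once (A loses to C; C loses to H; D loses to C; E loses to C; H loses to E). The majority relation contains the cycle C beats E beats H beats C, so there is no Condorcet winner.

none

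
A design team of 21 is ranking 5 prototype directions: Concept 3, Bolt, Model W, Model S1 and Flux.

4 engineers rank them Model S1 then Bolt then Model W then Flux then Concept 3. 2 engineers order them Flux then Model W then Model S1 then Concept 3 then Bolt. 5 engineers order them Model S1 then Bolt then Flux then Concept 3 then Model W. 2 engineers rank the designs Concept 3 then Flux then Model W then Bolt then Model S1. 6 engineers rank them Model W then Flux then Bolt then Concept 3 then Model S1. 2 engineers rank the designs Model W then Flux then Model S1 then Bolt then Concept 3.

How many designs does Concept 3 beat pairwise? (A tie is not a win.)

0

Concept 3 against each rival (21 engineers):
Concept 3 vs Bolt: Bolt wins 17–4.
Concept 3 vs Model W: Model W, 14–7.
Concept 3 vs Model S1: 8 to 13, Model S1.
Concept 3 vs Flux: Concept 3 is ranked higher on 2 ballots, Flux on 19. Flux wins 19–2.
Concept 3 beats no one; loses to Bolt, Model W, Model S1, Flux — 0 pairwise wins.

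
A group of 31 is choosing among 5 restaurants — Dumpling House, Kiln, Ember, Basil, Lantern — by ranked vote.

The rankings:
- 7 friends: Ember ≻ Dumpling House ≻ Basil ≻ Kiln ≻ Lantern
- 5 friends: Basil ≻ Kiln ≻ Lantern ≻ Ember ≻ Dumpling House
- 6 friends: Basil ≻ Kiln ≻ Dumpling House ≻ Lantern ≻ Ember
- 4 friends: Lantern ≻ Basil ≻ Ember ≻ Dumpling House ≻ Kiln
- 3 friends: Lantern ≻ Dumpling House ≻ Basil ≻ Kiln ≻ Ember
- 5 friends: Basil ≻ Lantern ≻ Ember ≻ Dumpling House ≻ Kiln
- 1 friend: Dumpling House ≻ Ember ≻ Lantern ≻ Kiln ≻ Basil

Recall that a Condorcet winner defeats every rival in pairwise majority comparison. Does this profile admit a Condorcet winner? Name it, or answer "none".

Basil

Pairwise majorities:
Dumpling House vs Kiln: Dumpling House wins 20–11.
Dumpling House vs Ember: Ember wins 21–10.
Dumpling House vs Basil: Basil, 20–11.
Dumpling House vs Lantern: Lantern, 17–14.
Kiln–Ember: Ember 17–14.
Kiln vs Basil: Basil, 30–1.
Kiln–Lantern: Kiln 18–13.
Ember vs Basil: Basil wins 23–8.
Ember vs Lantern: Lantern wins 23–8.
Basil vs Lantern: Basil, 23–8.
Basil wins every pairwise contest, so Basil is the Condorcet winner.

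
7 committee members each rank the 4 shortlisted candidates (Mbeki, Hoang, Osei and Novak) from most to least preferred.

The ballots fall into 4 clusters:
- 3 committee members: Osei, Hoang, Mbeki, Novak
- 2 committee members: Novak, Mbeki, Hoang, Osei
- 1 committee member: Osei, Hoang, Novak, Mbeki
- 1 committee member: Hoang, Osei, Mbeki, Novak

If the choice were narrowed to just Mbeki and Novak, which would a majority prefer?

Mbeki

Ballots ranking Mbeki above Novak: 3 + 1 = 4.
Ballots ranking Novak above Mbeki: 7 − 4 = 3.
Mbeki wins the head-to-head 4–3.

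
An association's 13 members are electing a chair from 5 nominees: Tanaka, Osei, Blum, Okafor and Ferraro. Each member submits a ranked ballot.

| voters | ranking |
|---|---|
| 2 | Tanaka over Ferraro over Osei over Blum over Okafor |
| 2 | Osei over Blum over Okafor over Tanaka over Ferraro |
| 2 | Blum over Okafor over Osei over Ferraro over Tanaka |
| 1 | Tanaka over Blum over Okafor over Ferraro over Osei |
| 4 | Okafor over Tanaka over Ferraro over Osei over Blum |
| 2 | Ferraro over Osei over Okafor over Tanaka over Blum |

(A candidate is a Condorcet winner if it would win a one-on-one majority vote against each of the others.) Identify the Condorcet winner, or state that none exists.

Pairwise majorities:
Tanaka vs Osei: 7 to 6, Tanaka.
Tanaka vs Blum: Tanaka is ranked higher on 2+1+4+2 = 9 ballots, Blum on 4. Tanaka wins 9–4.
Tanaka–Okafor: Okafor 10–3.
Tanaka–Ferraro: Tanaka 9–4.
Osei vs Blum: Osei preferred on 2+2+4+2 = 10 ballots; Osei wins 10–3.
Osei vs Okafor: Osei preferred on 2+2+2 = 6 ballots; Okafor wins 7–6.
Osei vs Ferraro: Osei is ranked higher on 2+2 = 4 ballots, Ferraro on 9. Ferraro wins 9–4.
Blum–Okafor: Blum 7–6.
Blum–Ferraro: Ferraro 8–5.
Okafor vs Ferraro: 2+2+1+4 = 9 for Okafor, 4 for Ferraro — Okafor by 9–4.
No candidate is unbeaten: Tanaka loses to Okafor; Osei loses to Tanaka; Blum loses to Tanaka; Okafor loses to Blum; Ferraro loses to Tanaka. In particular Tanaka → Blum → Okafor → Tanaka is a majority cycle — no Condorcet winner exists.

none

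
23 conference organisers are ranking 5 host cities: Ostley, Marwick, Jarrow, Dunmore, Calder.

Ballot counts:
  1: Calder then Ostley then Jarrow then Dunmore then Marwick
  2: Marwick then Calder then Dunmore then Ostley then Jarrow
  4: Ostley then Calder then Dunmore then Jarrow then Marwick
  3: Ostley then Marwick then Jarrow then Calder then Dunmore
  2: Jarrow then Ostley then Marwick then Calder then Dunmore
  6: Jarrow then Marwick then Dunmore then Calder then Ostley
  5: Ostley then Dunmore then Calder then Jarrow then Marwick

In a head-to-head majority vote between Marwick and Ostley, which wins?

Ostley

Ballots ranking Marwick above Ostley: 2 + 6 = 8.
Ballots ranking Ostley above Marwick: 23 − 8 = 15.
Ostley wins the head-to-head 15–8.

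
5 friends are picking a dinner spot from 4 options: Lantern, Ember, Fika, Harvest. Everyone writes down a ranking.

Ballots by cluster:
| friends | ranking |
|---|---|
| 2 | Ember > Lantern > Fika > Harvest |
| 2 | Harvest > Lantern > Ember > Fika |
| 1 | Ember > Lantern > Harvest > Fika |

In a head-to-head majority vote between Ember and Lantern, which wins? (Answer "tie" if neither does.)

Ember

Ballots ranking Ember above Lantern: 2 + 1 = 3.
Ballots ranking Lantern above Ember: 5 − 3 = 2.
Ember wins the head-to-head 3–2.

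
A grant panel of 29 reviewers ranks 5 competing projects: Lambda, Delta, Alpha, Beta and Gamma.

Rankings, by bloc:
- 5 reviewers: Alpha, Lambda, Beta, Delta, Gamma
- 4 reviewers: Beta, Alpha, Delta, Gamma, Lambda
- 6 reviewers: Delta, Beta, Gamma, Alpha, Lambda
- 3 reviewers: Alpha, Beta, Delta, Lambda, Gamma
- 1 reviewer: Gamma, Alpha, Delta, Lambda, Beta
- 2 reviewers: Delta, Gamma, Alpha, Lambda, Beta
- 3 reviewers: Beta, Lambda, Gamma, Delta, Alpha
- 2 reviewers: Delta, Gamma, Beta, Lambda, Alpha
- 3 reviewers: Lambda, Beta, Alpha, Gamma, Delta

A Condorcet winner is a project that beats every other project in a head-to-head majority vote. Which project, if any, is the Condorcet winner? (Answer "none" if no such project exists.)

Beta

Pairwise majorities:
Lambda vs Delta: 5+3+3 = 11 for Lambda, 18 for Delta — Delta by 18–11.
Lambda vs Alpha: Lambda is ranked higher on 3+2+3 = 8 ballots, Alpha on 21. Alpha wins 21–8.
Lambda vs Beta: Lambda preferred on 5+1+2+3 = 11 ballots; Beta wins 18–11.
Lambda vs Gamma: 14 to 15, Gamma.
Delta vs Alpha: 13 to 16, Alpha.
Delta vs Beta: 6+1+2+2 = 11 for Delta, 18 for Beta — Beta by 18–11.
Delta vs Gamma: 22 to 7, Delta.
Alpha vs Beta: Alpha is ranked higher on 5+3+1+2 = 11 ballots, Beta on 18. Beta wins 18–11.
Alpha vs Gamma: 15 to 14, Alpha.
Beta vs Gamma: Beta preferred on 5+4+6+3+3+3 = 24 ballots; Beta wins 24–5.
Beta wins every pairwise contest, so Beta is the Condorcet winner.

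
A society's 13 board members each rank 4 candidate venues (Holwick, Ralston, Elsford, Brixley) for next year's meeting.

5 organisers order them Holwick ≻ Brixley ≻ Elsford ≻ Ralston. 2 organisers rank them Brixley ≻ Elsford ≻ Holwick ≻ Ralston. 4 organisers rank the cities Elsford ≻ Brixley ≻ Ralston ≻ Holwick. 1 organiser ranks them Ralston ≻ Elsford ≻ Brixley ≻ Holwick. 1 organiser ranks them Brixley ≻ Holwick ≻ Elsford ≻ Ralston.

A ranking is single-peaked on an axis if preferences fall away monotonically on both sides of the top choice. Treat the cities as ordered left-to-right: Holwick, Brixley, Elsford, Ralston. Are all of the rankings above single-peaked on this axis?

yes

Axis positions: Holwick=1, Brixley=2, Elsford=3, Ralston=4.
Group 1 (peak Holwick at position 1): ranking walks positions 1-2-3-4, expanding outward from the peak — single-peaked.
Group 2 (peak Brixley at position 2): ranking walks positions 2-3-1-4, expanding outward from the peak — single-peaked.
Group 3 (peak Elsford at position 3): ranking walks positions 3-2-4-1, expanding outward from the peak — single-peaked.
Group 4 (peak Ralston at position 4): ranking walks positions 4-3-2-1, expanding outward from the peak — single-peaked.
Group 5 (peak Brixley at position 2): ranking walks positions 2-1-3-4, expanding outward from the peak — single-peaked.
Every ranking is single-peaked on this axis.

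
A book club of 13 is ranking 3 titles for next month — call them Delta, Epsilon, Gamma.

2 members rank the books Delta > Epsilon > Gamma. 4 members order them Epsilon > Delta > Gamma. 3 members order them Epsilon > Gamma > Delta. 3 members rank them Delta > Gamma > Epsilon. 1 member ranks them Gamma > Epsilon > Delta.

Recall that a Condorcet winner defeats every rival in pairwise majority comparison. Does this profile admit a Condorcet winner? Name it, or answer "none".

Epsilon

Pairwise majorities:
Delta vs Epsilon: Delta preferred on 2+3 = 5 ballots; Epsilon wins 8–5.
Delta vs Gamma: 9 to 4, Delta.
Epsilon vs Gamma: Epsilon is ranked higher on 2+4+3 = 9 ballots, Gamma on 4. Epsilon wins 9–4.
Epsilon defeats every rival head-to-head and is the Condorcet winner.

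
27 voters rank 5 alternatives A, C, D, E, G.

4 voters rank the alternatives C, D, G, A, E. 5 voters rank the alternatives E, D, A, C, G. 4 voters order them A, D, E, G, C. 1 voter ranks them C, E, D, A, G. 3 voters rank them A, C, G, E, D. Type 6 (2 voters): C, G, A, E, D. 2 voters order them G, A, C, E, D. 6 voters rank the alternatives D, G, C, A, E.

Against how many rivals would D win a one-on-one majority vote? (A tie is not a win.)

D against each rival (27 voters):
D vs A: D wins 16–11.
D vs C: D preferred on 5+4+6 = 15 ballots; D wins 15–12.
D vs E: D preferred on 4+4+6 = 14 ballots; D wins 14–13.
D vs G: D preferred on 4+5+4+1+6 = 20 ballots; D wins 20–7.
D beats A, C, E, G — 4 pairwise wins.

4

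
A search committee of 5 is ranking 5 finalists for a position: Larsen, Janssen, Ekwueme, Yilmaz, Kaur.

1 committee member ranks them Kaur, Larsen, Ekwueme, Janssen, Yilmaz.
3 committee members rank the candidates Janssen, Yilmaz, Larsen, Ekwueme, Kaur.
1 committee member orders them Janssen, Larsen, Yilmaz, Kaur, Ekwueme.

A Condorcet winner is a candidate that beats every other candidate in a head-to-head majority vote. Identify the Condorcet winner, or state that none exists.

Janssen

Pairwise majorities:
Larsen vs Janssen: 1 to 4, Janssen.
Larsen vs Ekwueme: 5 to 0, Larsen.
Larsen vs Yilmaz: 1+1 = 2 for Larsen, 3 for Yilmaz — Yilmaz by 3–2.
Larsen vs Kaur: 4 to 1, Larsen.
Janssen vs Ekwueme: 3+1 = 4 for Janssen, 1 for Ekwueme — Janssen by 4–1.
Janssen vs Yilmaz: 1+3+1 = 5 for Janssen, 0 for Yilmaz — Janssen by 5–0.
Janssen vs Kaur: 3+1 = 4 for Janssen, 1 for Kaur — Janssen by 4–1.
Ekwueme vs Yilmaz: 1 for Ekwueme, 4 for Yilmaz — Yilmaz by 4–1.
Ekwueme vs Kaur: 3 to 2, Ekwueme.
Yilmaz vs Kaur: Yilmaz is ranked higher on 3+1 = 4 ballots, Kaur on 1. Yilmaz wins 4–1.
Only Janssen has no losses; Janssen is the Condorcet winner.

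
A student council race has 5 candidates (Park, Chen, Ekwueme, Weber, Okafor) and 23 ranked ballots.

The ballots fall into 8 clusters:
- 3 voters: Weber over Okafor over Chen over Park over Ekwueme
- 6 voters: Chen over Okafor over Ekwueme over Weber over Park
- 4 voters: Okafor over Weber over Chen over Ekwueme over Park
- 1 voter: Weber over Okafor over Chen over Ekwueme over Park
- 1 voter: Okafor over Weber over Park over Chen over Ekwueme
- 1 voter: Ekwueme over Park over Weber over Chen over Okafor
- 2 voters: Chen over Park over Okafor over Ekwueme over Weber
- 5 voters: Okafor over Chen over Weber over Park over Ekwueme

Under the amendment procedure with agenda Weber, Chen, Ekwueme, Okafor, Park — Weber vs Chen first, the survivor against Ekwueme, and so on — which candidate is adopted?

Round 1: Weber vs Chen — 10–13, Chen advances.
Round 2: Chen vs Ekwueme — 22–1, Chen advances.
Round 3: Chen vs Okafor — 9–14, Okafor advances.
Round 4: Okafor vs Park — 20–3, Okafor advances.
Okafor survives the agenda.

Okafor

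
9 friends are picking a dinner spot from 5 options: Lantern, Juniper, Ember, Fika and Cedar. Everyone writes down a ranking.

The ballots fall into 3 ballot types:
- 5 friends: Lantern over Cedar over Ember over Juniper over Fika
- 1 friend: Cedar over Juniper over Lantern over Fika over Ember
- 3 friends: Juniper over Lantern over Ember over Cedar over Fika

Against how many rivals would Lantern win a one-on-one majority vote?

Lantern against each rival (9 friends):
Lantern vs Juniper: Lantern is ranked higher on 5 ballots, Juniper on 4. Lantern wins 5–4.
Lantern vs Ember: Lantern preferred on 5+1+3 = 9 ballots; Lantern wins 9–0.
Lantern vs Fika: Lantern is ranked higher on 5+1+3 = 9 ballots, Fika on 0. Lantern wins 9–0.
Lantern–Cedar: Lantern 8–1.
Lantern beats Juniper, Ember, Fika, Cedar — 4 pairwise wins.

4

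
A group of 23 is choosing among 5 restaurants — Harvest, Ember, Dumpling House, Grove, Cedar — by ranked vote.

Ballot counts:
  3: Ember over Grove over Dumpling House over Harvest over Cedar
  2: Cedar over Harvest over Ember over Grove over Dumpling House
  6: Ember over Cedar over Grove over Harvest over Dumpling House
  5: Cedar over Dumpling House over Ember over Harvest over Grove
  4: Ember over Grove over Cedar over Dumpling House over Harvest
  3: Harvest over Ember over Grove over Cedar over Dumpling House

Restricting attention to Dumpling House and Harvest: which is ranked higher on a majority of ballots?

Dumpling House

Ballots ranking Dumpling House above Harvest: 3 + 5 + 4 = 12.
Ballots ranking Harvest above Dumpling House: 23 − 12 = 11.
Dumpling House wins the head-to-head 12–11.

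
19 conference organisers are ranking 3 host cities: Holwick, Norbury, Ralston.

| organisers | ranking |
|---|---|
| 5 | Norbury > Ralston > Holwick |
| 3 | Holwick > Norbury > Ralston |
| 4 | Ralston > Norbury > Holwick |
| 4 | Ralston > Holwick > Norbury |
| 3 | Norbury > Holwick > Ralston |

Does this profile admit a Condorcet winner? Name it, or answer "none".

Norbury

Pairwise majorities:
Holwick–Norbury: Norbury 12–7.
Holwick vs Ralston: Ralston, 13–6.
Norbury vs Ralston: Norbury, 11–8.
Norbury beats each of Holwick, Ralston — Norbury is the Condorcet winner.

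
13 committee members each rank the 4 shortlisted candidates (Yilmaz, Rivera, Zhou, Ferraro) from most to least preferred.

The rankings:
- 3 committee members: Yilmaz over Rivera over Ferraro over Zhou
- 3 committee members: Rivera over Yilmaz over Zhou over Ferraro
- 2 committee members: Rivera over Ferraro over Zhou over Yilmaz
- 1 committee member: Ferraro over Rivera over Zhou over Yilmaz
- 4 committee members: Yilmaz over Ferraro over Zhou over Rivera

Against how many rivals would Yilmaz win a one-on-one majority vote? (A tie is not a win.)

3

Yilmaz against each rival (13 committee members):
Yilmaz vs Rivera: Yilmaz wins 7–6.
Yilmaz–Zhou: Yilmaz 10–3.
Yilmaz–Ferraro: Yilmaz 10–3.
Yilmaz beats Rivera, Zhou, Ferraro — 3 pairwise wins.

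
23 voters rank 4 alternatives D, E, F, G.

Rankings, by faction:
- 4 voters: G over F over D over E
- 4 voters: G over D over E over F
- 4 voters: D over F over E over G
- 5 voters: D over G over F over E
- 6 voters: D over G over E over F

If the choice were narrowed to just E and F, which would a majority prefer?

Ballots ranking E above F: 4 + 6 = 10.
Ballots ranking F above E: 23 − 10 = 13.
F wins the head-to-head 13–10.

F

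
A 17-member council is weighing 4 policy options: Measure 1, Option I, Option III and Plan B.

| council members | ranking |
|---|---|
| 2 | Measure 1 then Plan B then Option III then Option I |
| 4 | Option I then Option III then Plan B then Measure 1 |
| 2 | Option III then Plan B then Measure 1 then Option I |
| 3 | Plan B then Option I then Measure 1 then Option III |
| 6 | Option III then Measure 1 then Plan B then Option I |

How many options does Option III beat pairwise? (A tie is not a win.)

Option III against each rival (17 council members):
Option III–Measure 1: Option III 12–5.
Option III vs Option I: Option III preferred on 2+2+6 = 10 ballots; Option III wins 10–7.
Option III vs Plan B: 4+2+6 = 12 for Option III, 5 for Plan B — Option III by 12–5.
Option III beats Measure 1, Option I, Plan B — 3 pairwise wins.

3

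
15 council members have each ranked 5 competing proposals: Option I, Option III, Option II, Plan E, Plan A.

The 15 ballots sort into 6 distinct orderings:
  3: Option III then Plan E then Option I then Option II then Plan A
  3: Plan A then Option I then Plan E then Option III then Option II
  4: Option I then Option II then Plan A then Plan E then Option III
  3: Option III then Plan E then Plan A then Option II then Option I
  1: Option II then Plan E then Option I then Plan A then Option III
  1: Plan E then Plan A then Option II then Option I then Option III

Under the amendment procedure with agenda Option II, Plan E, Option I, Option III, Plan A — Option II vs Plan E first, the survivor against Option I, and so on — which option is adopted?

Plan E

Round 1: Option II vs Plan E — 5–10, Plan E advances.
Round 2: Plan E vs Option I — 8–7, Plan E advances.
Round 3: Plan E vs Option III — 9–6, Plan E advances.
Round 4: Plan E vs Plan A — 8–7, Plan E advances.
The agenda winner is Plan E.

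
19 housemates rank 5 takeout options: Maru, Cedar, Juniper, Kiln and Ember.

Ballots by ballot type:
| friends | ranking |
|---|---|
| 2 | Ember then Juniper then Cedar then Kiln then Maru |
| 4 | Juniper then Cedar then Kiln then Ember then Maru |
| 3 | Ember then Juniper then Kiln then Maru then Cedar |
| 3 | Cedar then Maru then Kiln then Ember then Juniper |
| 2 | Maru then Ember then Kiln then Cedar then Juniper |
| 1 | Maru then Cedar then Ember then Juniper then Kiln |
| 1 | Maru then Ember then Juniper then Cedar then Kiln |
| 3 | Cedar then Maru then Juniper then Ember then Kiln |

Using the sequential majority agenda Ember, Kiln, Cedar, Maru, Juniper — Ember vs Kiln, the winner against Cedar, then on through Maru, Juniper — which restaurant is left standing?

Juniper

Round 1: Ember vs Kiln — 12–7, Ember advances.
Round 2: Ember vs Cedar — 8–11, Cedar advances.
Round 3: Cedar vs Maru — 12–7, Cedar advances.
Round 4: Cedar vs Juniper — 9–10, Juniper advances.
The agenda winner is Juniper.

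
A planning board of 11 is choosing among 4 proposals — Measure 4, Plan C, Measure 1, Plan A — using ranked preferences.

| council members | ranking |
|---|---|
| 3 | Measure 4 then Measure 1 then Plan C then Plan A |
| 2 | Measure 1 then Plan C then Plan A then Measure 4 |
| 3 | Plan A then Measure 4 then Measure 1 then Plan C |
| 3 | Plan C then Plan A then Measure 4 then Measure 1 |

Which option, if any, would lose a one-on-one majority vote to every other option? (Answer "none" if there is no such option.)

none

Pairwise majorities:
Measure 4 vs Plan C: Measure 4, 6–5.
Measure 4–Measure 1: Measure 4 9–2.
Measure 4 vs Plan A: Plan A wins 8–3.
Plan C–Measure 1: Measure 1 8–3.
Plan C vs Plan A: 8 to 3, Plan C.
Measure 1 vs Plan A: Plan A wins 6–5.
No option is winless: Measure 4 beats Plan C; Plan C beats Plan A; Measure 1 beats Plan C; Plan A beats Measure 4. There is no Condorcet loser.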